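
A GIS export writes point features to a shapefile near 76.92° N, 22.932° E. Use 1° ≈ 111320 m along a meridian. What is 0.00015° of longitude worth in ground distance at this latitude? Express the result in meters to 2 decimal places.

One degree of longitude here spans 111320 × cos 76.92° = 111320 × 0.2263 ≈ 25193 m; 0.00015° of that is 3.77895 m.

3.78 meters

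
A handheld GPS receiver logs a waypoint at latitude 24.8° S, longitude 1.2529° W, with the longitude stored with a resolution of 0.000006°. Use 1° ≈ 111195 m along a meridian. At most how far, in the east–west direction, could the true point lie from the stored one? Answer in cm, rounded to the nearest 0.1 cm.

30.3 cm

With a 0.000006° grid the true value lies within half a step, ±0.000006°/2 = ±3e-06°, of the stored one.
Parallels shrink by cos φ, so at 24.8° a degree of longitude is 111195 × 0.9078 ≈ 100940 m.
So at most 3e-06° × 100940 ≈ 0.302821 m east–west.
That is 0.302821 m = 30.282 cm.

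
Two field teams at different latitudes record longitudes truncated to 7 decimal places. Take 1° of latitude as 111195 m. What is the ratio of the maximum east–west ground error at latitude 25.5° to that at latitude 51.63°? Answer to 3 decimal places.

1.454

Truncating at 7 decimal places can drop up to a full unit in the last place, so the longitude may be off by as much as 1e-07°.
At 25.5°: 1e-07° × 111195 × cos 25.5° = 1e-07 × 111195 × 0.9026 ≈ 0.010036 m.
At 51.63°: 1e-07° × 111195 × cos 51.63° = 1e-07 × 111195 × 0.6207 ≈ 0.0069023 m.
The ratio reduces to cos 25.5° / cos 51.63° = 0.9026/0.6207 ≈ 1.4541.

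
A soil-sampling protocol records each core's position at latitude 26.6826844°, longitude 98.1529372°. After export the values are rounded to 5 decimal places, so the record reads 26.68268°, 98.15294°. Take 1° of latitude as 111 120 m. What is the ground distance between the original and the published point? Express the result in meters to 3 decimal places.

0.562 meters

Δlat = 26.6826844 − 26.68268 = +0.0000044°; Δlon = 98.1529372 − 98.15294 = -0.0000028°.
N–S: 0.0000044° × 111120 m/° = 0.488928 m.
East–west at this latitude: -0.0000028° × 111120 × cos 26.6827° ≈ -0.0000028 × 99286.5 = -0.278002 m.
Combined displacement = (0.488928² + 0.278002²)^½ ≈ 0.562437 m.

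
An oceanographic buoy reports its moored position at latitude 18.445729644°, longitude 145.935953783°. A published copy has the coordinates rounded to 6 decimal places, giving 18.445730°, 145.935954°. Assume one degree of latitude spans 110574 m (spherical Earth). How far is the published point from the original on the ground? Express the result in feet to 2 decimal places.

0.15 feet

Δlat = 18.445729644 − 18.445730 = -0.000000356°; Δlon = 145.935953783 − 145.935954 = -0.000000217°.
North–south shift: -0.000000356 × 110574 = -0.0393643 m.
East–west at this latitude: -0.000000217° × 110574 × cos 18.4457° ≈ -0.000000217 × 104893 = -0.0227618 m.
Combined displacement = (0.0393643² + 0.0227618²)^½ ≈ 0.0454714 m.
In feet: 0.0454714 m ÷ 0.3048 ≈ 0.14918 ft.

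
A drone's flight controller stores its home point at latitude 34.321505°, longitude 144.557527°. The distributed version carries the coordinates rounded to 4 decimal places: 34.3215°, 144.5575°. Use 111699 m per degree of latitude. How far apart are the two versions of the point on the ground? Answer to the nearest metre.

Δlat = 34.321505 − 34.3215 = +0.000005°; Δlon = 144.557527 − 144.5575 = +0.000027°.
North–south shift: 0.000005 × 111699 = 0.558495 m.
East–west at this latitude: 0.000027° × 111699 × cos 34.3215° ≈ 0.000027 × 92250.7 = 2.49077 m.
Combined displacement = (0.558495² + 2.49077²)^½ ≈ 2.55262 m.

3 metres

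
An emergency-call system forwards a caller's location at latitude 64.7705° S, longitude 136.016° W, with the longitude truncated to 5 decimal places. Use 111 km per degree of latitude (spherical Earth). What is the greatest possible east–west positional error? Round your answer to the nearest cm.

47 cm

Truncating at 5 decimal places can drop up to a full unit in the last place, so the longitude may be off by as much as 1e-05°.
Parallels shrink by cos φ, so at 64.7705° a degree of longitude is 111000 × 0.4262 ≈ 47313.2 m.
Maximum E–W displacement: 1e-05 × 47313.2 = 0.473132 m.
That is 0.473132 m = 47.313 cm.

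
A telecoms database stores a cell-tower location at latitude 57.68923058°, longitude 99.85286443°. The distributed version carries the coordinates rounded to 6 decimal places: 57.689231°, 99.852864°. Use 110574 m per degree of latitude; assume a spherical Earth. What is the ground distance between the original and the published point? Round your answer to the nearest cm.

5 cm

The latitude changed by -0.00000042° and the longitude by +0.00000043°.
North–south shift: -0.00000042 × 110574 = -0.0464411 m.
East–west at this latitude: 0.00000043° × 110574 × cos 57.6892° ≈ 0.00000043 × 59103 = 0.0254143 m.
Combined displacement = (0.0464411² + 0.0254143²)^½ ≈ 0.0529402 m.
That is 0.0529402 m = 5.294 cm.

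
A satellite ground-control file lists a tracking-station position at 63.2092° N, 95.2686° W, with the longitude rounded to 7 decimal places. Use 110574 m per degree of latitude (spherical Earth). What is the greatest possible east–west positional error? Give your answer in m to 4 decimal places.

0.0025 m

Rounding to 7 decimal places leaves the longitude within ±5e-08° of the true value.
Parallels shrink by cos φ, so at 63.2092° a degree of longitude is 110574 × 0.4507 ≈ 49839.5 m.
Maximum E–W displacement: 5e-08 × 49839.5 = 0.00249197 m.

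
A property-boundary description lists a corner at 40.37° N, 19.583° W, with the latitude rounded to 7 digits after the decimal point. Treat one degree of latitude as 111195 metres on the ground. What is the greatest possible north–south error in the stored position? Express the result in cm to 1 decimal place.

0.6 cm

Rounding to 7 decimal places leaves the latitude within ±5e-08° of the true value.
North–south distance: 5e-08° × 111195 m/° = 0.00555975 m.
That is 0.00555975 m = 0.55597 cm.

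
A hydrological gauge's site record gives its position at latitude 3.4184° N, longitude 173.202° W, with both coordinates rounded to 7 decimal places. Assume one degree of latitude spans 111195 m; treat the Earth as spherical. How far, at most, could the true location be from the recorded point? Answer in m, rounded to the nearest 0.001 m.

Rounding to 7 decimal places leaves each coordinate within ±5e-08° of the true value.
Latitude error → 5e-08 × 111195 = 0.00555975 m along the meridian.
Longitude error → 5e-08 × 111195 × cos 3.4184° = 5e-08 × 111195 × 0.9982 ≈ 0.00554986 m.
Combining orthogonally: (0.00555975² + 0.00554986²)^½ ≈ 0.00785568 m.

0.008 m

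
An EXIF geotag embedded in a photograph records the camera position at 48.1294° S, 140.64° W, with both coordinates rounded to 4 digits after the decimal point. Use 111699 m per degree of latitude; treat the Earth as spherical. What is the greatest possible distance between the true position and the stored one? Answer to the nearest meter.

Rounding to 4 decimal places leaves each coordinate within ±5e-05° of the true value.
Latitude error → 5e-05 × 111699 = 5.58495 m along the meridian.
East–west component at 48.1294°: 5e-05° × 111699 × cos 48.1294° ≈ 5e-05 × 74553.6 ≈ 3.72768 m.
The two errors are perpendicular, so the maximum displacement is √(5.58495² + 3.72768²) ≈ 6.7147 m.

7 meters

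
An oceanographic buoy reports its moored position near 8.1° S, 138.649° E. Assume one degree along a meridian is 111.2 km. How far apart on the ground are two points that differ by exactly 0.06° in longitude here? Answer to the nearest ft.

21671 ft

One degree of longitude here spans 111200 × cos 8.1° = 111200 × 0.9900 ≈ 110091 m; 0.06° of that is 6605.44 m.
In feet: 6605.44 m ÷ 0.3048 ≈ 21671 ft.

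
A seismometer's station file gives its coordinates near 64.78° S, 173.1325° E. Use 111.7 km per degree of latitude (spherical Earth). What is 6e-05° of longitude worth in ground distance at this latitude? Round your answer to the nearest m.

3 m

At 64.78° a degree of longitude is 111700 × cos 64.78° ≈ 47594.8 m, so 6e-05° corresponds to 2.85569 m.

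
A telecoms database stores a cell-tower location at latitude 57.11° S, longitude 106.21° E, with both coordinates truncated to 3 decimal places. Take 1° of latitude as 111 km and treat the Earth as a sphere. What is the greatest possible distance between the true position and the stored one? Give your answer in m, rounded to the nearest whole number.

126 m

Truncating at 3 decimal places can drop up to a full unit in the last place, so each coordinate may be off by as much as 0.001°.
North–south component: 0.001° × 111000 = 111 m.
E–W at 57.11°: 0.001° × 111000 × cos 57.11° = 0.001 × 111000 × 0.5430 ≈ 60.2761 m.
The two errors are perpendicular, so the maximum displacement is √(111² + 60.2761²) ≈ 126.31 m.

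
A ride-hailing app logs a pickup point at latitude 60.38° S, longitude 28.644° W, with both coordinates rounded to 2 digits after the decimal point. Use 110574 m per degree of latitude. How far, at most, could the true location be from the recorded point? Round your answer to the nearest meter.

Rounding to 2 decimal places leaves each coordinate within ±0.005° of the true value.
N–S: 0.005° × 110574 m/° = 552.87 m.
East–west component at 60.38°: 0.005° × 110574 × cos 60.38° ≈ 0.005 × 54650.7 ≈ 273.253 m.
Worst case both components are at the extreme and orthogonal: √(552.87² + 273.253²) ≈ 616.711 m.

617 meters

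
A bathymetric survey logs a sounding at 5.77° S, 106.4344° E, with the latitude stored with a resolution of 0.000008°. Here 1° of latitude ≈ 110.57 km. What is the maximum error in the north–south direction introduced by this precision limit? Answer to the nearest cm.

44 cm

With a 0.000008° grid the true value lies within half a step, ±0.000008°/2 = ±4e-06°, of the stored one.
North–south distance: 4e-06° × 110570 m/° = 0.44228 m.
That is 0.44228 m = 44.228 cm.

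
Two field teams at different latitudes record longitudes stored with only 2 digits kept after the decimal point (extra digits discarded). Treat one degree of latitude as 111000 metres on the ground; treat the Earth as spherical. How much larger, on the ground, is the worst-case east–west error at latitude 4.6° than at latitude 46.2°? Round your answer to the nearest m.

338 m

Truncating at 2 decimal places can drop up to a full unit in the last place, so the longitude may be off by as much as 0.01°.
Error at 4.6° = 0.01° × 111000 × cos 4.6° ≈ 1110 × 0.9968 = 1106.4 m.
At 46.2°: 0.01° × 111000 × cos 46.2° = 0.01 × 111000 × 0.6921 ≈ 768.28 m.
So the lower-latitude error exceeds the higher by 1106.4 − 768.28 = 338.15 m.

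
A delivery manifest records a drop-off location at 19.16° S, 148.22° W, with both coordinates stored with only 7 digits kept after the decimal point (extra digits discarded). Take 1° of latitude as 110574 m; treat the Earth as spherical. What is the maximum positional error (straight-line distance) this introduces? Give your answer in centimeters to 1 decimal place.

1.5 centimeters

Truncating at 7 decimal places can drop up to a full unit in the last place, so each coordinate may be off by as much as 1e-07°.
North–south component: 1e-07° × 110574 = 0.0110574 m.
Longitude error → 1e-07 × 110574 × cos 19.16° = 1e-07 × 110574 × 0.9446 ≈ 0.0104449 m.
Worst case both components are at the extreme and orthogonal: √(0.0110574² + 0.0104449²) ≈ 0.0152106 m.
That is 0.0152106 m = 1.5211 cm.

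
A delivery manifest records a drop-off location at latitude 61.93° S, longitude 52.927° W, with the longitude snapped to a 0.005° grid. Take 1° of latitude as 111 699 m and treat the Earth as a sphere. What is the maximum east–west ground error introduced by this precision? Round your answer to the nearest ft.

431 ft

With a 0.005° grid the true value lies within half a step, ±0.005°/2 = ±0.0025°, of the stored one.
Parallels shrink by cos φ, so at 61.93° a degree of longitude is 111699 × 0.4705 ≈ 52560 m.
So at most 0.0025° × 52560 ≈ 131.4 m east–west.
In feet: 131.4 m ÷ 0.3048 ≈ 431.1 ft.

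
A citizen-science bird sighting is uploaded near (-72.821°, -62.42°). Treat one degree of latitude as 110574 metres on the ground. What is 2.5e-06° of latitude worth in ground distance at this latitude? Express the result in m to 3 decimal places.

2.5e-06° × 110574 m/° = 0.276435 m.

0.276 m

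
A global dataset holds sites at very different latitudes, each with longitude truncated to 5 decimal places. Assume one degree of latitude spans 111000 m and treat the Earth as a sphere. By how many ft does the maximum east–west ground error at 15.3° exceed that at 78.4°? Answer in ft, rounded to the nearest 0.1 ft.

2.8 ft

Truncating at 5 decimal places can drop up to a full unit in the last place, so the longitude may be off by as much as 1e-05°.
Error at 15.3° = 1e-05° × 111000 × cos 15.3° ≈ 1.11 × 0.9646 = 1.0707 m.
Error at 78.4° = 1e-05° × 111000 × cos 78.4° ≈ 1.11 × 0.2011 = 0.2232 m.
Difference: 1.0707 − 0.2232 = 0.84746 m.
In feet: 0.847462 m ÷ 0.3048 ≈ 2.7804 ft.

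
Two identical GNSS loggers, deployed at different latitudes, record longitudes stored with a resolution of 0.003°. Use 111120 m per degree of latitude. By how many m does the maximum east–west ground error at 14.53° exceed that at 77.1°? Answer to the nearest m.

With a 0.003° grid the true value lies within half a step, ±0.003°/2 = ±0.0015°, of the stored one.
At 14.53°: 0.0015° × 111120 × cos 14.53° = 0.0015 × 111120 × 0.9680 ≈ 161.35 m.
Error at 77.1° = 0.0015° × 111120 × cos 77.1° ≈ 166.68 × 0.2233 = 37.211 m.
Difference: 161.35 − 37.211 = 124.14 m.

124 m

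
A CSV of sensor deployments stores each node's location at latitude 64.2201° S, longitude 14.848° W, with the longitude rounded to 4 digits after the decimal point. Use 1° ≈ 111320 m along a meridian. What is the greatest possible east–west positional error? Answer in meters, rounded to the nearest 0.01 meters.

Rounding to 4 decimal places leaves the longitude within ±5e-05° of the true value.
At latitude 64.2201° a degree of longitude spans 111320 m × cos 64.2201° = 111320 × 0.4349 ≈ 48414.8 m.
Maximum E–W displacement: 5e-05 × 48414.8 = 2.42074 m.

2.42 meters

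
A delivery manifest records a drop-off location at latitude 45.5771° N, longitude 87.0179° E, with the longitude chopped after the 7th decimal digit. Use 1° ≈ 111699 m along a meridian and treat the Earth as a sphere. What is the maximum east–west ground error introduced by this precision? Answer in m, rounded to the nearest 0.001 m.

0.008 m

Truncating at 7 decimal places can drop up to a full unit in the last place, so the longitude may be off by as much as 1e-07°.
Parallels shrink by cos φ, so at 45.5771° a degree of longitude is 111699 × 0.6999 ≈ 78183.6 m.
East–west error: 1e-07° × 78183.6 m/° ≈ 0.00781836 m.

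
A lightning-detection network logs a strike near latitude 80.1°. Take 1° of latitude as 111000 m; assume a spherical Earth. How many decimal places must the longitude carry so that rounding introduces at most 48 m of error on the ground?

At 80.1° one degree of longitude covers 111000 × cos 80.1° ≈ 111000 × 0.1719 ≈ 19084.1 m.
Rounding to N decimal places gives at most 0.5 × 10⁻ᴺ degrees of error, i.e. 0.5 × 10⁻ᴺ × 19084.1 m.
Need 0.5 × 19084.1 × 10⁻ᴺ ≤ 48 → 10⁻ᴺ ≤ 5.030e-03, so N ≥ 2.30.
At 2 places the error can reach 95.4 m, but 3 places keeps it to 9.54 m.

3 decimal places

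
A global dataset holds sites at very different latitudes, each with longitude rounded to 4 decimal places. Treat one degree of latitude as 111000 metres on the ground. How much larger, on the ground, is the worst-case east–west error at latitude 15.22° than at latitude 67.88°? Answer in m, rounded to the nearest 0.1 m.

3.3 m

Rounding to 4 decimal places leaves the longitude within ±5e-05° of the true value.
Error at 15.22° = 5e-05° × 111000 × cos 15.22° ≈ 5.55 × 0.9649 = 5.3553 m.
At 67.88°: 5e-05° × 111000 × cos 67.88° = 5e-05 × 111000 × 0.3765 ≈ 2.0898 m.
Difference: 5.3553 − 2.0898 = 3.2655 m.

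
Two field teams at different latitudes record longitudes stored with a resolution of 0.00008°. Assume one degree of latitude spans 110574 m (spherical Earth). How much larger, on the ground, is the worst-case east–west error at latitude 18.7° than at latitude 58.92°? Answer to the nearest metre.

With a 0.00008° grid the true value lies within half a step, ±0.00008°/2 = ±4e-05°, of the stored one.
Error at 18.7° = 4e-05° × 110574 × cos 18.7° ≈ 4.423 × 0.9472 = 4.1895 m.
At 58.92°: 4e-05° × 110574 × cos 58.92° = 4e-05 × 110574 × 0.5162 ≈ 2.2833 m.
Difference: 4.1895 − 2.2833 = 1.9062 m.

2 metres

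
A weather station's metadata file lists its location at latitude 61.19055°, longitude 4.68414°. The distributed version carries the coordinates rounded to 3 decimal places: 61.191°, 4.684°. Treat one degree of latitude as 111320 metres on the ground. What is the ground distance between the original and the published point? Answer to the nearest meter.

51 meters

The latitude changed by -0.00045° and the longitude by +0.00014°.
North–south shift: -0.00045 × 111320 = -50.094 m.
East–west at this latitude: 0.00014° × 111320 × cos 61.191° ≈ 0.00014 × 53644.1 = 7.51018 m.
Combined displacement = (50.094² + 7.51018²)^½ ≈ 50.6538 m.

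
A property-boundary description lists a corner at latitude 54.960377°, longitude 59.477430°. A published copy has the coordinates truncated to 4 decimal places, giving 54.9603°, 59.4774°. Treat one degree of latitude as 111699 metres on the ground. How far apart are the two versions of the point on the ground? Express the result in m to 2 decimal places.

The latitude changed by +0.000077° and the longitude by +0.000030°.
N–S: 0.000077° × 111699 m/° = 8.60082 m.
E–W at 54.9603°: 0.000030° × 111699 × cos 54.9603° = 0.000030 × 111699 × 0.5741 ≈ 1.92394 m.
Hypotenuse of the two orthogonal shifts: √(8.60082² + 1.92394²) = 8.81338 m.

8.81 m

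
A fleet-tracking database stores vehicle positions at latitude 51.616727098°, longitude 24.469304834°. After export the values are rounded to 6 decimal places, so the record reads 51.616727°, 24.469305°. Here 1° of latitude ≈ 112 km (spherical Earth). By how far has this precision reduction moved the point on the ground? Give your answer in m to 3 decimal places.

0.016 m

The latitude changed by +0.000000098° and the longitude by -0.000000166°.
North–south shift: 0.000000098 × 112000 = 0.010976 m.
East–west at this latitude: -0.000000166° × 112000 × cos 51.6167° ≈ -0.000000166 × 69542.9 = -0.0115441 m.
Combined displacement = (0.010976² + 0.0115441²)^½ ≈ 0.0159292 m.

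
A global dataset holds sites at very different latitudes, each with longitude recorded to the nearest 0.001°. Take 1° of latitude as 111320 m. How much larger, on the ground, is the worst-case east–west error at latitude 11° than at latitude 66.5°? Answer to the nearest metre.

32 metres

Rounding to 3 decimal places leaves the longitude within ±0.0005° of the true value.
At 11°: 0.0005° × 111320 × cos 11° = 0.0005 × 111320 × 0.9816 ≈ 54.637 m.
Error at 66.5° = 0.0005° × 111320 × cos 66.5° ≈ 55.66 × 0.3987 = 22.194 m.
So the lower-latitude error exceeds the higher by 54.637 − 22.194 = 32.443 m.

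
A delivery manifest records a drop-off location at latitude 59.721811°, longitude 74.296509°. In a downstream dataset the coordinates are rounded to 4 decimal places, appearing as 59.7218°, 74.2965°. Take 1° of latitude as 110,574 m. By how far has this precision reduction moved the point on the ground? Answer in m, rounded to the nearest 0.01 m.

1.32 m

The latitude changed by +0.000011° and the longitude by +0.000009°.
North–south shift: 0.000011 × 110574 = 1.21631 m.
East–west at this latitude: 0.000009° × 110574 × cos 59.7218° ≈ 0.000009 × 55751.3 = 0.501762 m.
Distance: √(1.21631² + 0.501762²) ≈ 1.31574 m.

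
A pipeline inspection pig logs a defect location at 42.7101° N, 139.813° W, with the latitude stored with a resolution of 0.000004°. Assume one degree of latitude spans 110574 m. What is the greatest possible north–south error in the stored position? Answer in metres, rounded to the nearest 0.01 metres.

0.22 metres

With a 0.000004° grid the true value lies within half a step, ±0.000004°/2 = ±2e-06°, of the stored one.
Along the meridian that is 2e-06° × 110574 m/° = 0.221148 m.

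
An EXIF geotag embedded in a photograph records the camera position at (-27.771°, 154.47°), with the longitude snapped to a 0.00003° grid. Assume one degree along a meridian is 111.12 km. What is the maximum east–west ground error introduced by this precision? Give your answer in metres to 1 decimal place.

1.5 metres

With a 0.00003° grid the true value lies within half a step, ±0.00003°/2 = ±1.5e-05°, of the stored one.
One degree of longitude at 27.771° is 111120 × cos 27.771° ≈ 111120 × 0.8848 = 98320.9 m.
So at most 1.5e-05° × 98320.9 ≈ 1.47481 m east–west.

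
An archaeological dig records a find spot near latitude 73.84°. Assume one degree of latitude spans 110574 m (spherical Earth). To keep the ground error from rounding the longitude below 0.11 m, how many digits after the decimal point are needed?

At 73.84° one degree of longitude covers 110574 × cos 73.84° ≈ 110574 × 0.2783 ≈ 30775 m.
Rounding to N decimal places gives at most 0.5 × 10⁻ᴺ degrees of error, i.e. 0.5 × 10⁻ᴺ × 30775 m.
Setting 15387.5 × 10⁻ᴺ ≤ 0.11 gives 10ᴺ ≥ 1.399e+05, i.e. N ≥ 5.15.
So 6 decimal places suffice (0.0154 m); 5 would allow up to 0.154 m.

6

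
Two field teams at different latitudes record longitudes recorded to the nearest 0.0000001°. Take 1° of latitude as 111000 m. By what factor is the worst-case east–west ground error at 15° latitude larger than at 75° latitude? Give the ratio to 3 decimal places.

Rounding to 7 decimal places leaves the longitude within ±5e-08° of the true value.
At 15°: 5e-08° × 111000 × cos 15° = 5e-08 × 111000 × 0.9659 ≈ 0.0053609 m.
At 75°: 5e-08° × 111000 × cos 75° = 5e-08 × 111000 × 0.2588 ≈ 0.0014364 m.
Ratio: 0.0053609 / 0.0014364 = cos 15° / cos 75° ≈ 3.7321.

3.732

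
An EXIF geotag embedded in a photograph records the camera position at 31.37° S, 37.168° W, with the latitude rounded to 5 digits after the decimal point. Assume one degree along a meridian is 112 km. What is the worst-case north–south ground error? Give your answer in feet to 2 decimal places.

1.84 feet

Rounding to 5 decimal places leaves the latitude within ±5e-06° of the true value.
Along the meridian that is 5e-06° × 112000 m/° = 0.56 m.
In feet: 0.56 m ÷ 0.3048 ≈ 1.8373 ft.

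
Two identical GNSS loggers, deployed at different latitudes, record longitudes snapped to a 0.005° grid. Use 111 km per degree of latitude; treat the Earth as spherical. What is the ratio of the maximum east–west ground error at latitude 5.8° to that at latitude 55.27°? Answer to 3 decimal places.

With a 0.005° grid the true value lies within half a step, ±0.005°/2 = ±0.0025°, of the stored one.
Error at 5.8° = 0.0025° × 111000 × cos 5.8° ≈ 277.5 × 0.9949 = 276.08 m.
Error at 55.27° = 0.0025° × 111000 × cos 55.27° ≈ 277.5 × 0.5697 = 158.09 m.
Ratio: 276.08 / 158.09 = cos 5.8° / cos 55.27° ≈ 1.7463.

1.746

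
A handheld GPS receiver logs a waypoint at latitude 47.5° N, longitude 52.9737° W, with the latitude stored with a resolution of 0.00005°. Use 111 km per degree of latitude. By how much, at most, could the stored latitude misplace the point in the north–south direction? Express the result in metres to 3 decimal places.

2.775 metres

With a 0.00005° grid the true value lies within half a step, ±0.00005°/2 = ±2.5e-05°, of the stored one.
North–south distance: 2.5e-05° × 111000 m/° = 2.775 m.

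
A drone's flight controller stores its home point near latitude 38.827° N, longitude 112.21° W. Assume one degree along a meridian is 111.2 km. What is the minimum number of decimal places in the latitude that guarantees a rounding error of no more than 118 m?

One degree of latitude covers 111200 m.
Rounding to N decimal places gives at most 0.5 × 10⁻ᴺ degrees of error, i.e. 0.5 × 10⁻ᴺ × 111200 m.
Need 0.5 × 111200 × 10⁻ᴺ ≤ 118 → 10⁻ᴺ ≤ 2.122e-03, so N ≥ 2.67.
So 3 decimal places suffice (55.6 m); 2 would allow up to 556 m.

3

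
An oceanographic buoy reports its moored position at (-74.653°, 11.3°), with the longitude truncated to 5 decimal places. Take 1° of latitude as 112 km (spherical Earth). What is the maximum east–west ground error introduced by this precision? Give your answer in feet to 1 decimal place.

Truncating at 5 decimal places can drop up to a full unit in the last place, so the longitude may be off by as much as 1e-05°.
At latitude 74.653° a degree of longitude spans 112000 m × cos 74.653° = 112000 × 0.2647 ≈ 29642.4 m.
So at most 1e-05° × 29642.4 ≈ 0.296424 m east–west.
In feet: 0.296424 m ÷ 0.3048 ≈ 0.97252 ft.

1.0 feet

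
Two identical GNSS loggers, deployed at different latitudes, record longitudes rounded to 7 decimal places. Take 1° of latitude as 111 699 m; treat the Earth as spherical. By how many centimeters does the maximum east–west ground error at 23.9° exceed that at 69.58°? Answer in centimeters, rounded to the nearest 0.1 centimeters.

Rounding to 7 decimal places leaves the longitude within ±5e-08° of the true value.
At 23.9°: 5e-08° × 111699 × cos 23.9° = 5e-08 × 111699 × 0.9143 ≈ 0.0051061 m.
At 69.58°: 5e-08° × 111699 × cos 69.58° = 5e-08 × 111699 × 0.3489 ≈ 0.0019486 m.
So the lower-latitude error exceeds the higher by 0.0051061 − 0.0019486 = 0.0031575 m.
That is 0.00315748 m = 0.31575 cm.

0.3 centimeters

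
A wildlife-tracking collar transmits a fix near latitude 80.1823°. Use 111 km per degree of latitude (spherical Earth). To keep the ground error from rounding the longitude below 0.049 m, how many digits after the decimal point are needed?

At 80.1823° one degree of longitude covers 111000 × cos 80.1823° ≈ 111000 × 0.1705 ≈ 18927 m.
Rounding to N decimal places gives at most 0.5 × 10⁻ᴺ degrees of error, i.e. 0.5 × 10⁻ᴺ × 18927 m.
Need 0.5 × 18927 × 10⁻ᴺ ≤ 0.049 → 10⁻ᴺ ≤ 5.178e-06, so N ≥ 5.29.
N = 5 would give 0.0946 m (too coarse); N = 6 gives 0.00946 m ≤ 0.049 m.

6 decimal places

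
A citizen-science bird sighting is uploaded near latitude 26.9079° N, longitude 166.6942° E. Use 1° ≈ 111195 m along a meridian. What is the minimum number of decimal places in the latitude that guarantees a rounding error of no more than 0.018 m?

One degree of latitude covers 111195 m.
Rounding to N decimal places gives at most 0.5 × 10⁻ᴺ degrees of error, i.e. 0.5 × 10⁻ᴺ × 111195 m.
Setting 55597.5 × 10⁻ᴺ ≤ 0.018 gives 10ᴺ ≥ 3.089e+06, i.e. N ≥ 6.49.
So 7 decimal places suffice (0.00556 m); 6 would allow up to 0.0556 m.

7 decimal places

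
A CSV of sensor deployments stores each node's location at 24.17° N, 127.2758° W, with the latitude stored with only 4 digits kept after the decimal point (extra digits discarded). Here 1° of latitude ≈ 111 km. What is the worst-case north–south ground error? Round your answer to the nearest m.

11 m

Truncating at 4 decimal places can drop up to a full unit in the last place, so the latitude may be off by as much as 0.0001°.
Along the meridian that is 0.0001° × 111000 m/° = 11.1 m.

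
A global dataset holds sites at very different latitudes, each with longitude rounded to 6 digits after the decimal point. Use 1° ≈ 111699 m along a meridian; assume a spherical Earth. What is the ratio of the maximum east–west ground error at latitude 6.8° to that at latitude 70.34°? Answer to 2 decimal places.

2.95

Rounding to 6 decimal places leaves the longitude within ±5e-07° of the true value.
At 6.8°: 5e-07° × 111699 × cos 6.8° = 5e-07 × 111699 × 0.9930 ≈ 0.055457 m.
Error at 70.34° = 5e-07° × 111699 × cos 70.34° ≈ 0.055849 × 0.3364 = 0.01879 m.
Ratio: 0.055457 / 0.01879 = cos 6.8° / cos 70.34° ≈ 2.9514.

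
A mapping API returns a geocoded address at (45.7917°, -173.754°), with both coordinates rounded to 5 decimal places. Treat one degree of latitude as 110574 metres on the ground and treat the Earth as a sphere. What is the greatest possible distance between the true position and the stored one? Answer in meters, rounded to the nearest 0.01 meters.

0.67 meters

Rounding to 5 decimal places leaves each coordinate within ±5e-06° of the true value.
N–S: 5e-06° × 110574 m/° = 0.55287 m.
East–west component at 45.7917°: 5e-06° × 110574 × cos 45.7917° ≈ 5e-06 × 77099.8 ≈ 0.385499 m.
Worst case both components are at the extreme and orthogonal: √(0.55287² + 0.385499²) ≈ 0.673999 m.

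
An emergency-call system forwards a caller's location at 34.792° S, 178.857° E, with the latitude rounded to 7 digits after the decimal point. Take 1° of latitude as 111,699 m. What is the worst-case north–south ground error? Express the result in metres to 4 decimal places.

Rounding to 7 decimal places leaves the latitude within ±5e-08° of the true value.
So the N–S error is at most 5e-08 × 111699 = 0.00558495 m.

0.0056 metres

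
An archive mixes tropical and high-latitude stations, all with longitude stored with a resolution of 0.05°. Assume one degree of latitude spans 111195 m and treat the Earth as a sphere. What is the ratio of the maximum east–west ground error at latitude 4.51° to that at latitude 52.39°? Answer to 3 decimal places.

With a 0.05° grid the true value lies within half a step, ±0.05°/2 = ±0.025°, of the stored one.
Error at 4.51° = 0.025° × 111195 × cos 4.51° ≈ 2779.9 × 0.9969 = 2771.3 m.
At 52.39°: 0.025° × 111195 × cos 52.39° = 0.025 × 111195 × 0.6103 ≈ 1696.5 m.
The ratio reduces to cos 4.51° / cos 52.39° = 0.9969/0.6103 ≈ 1.6335.

1.634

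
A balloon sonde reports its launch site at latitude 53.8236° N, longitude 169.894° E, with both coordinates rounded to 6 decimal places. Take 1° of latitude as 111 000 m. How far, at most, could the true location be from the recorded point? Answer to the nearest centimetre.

6 centimetres

Rounding to 6 decimal places leaves each coordinate within ±5e-07° of the true value.
Latitude error → 5e-07 × 111000 = 0.0555 m along the meridian.
East–west component at 53.8236°: 5e-07° × 111000 × cos 53.8236° ≈ 5e-07 × 65520.3 ≈ 0.0327602 m.
Worst case both components are at the extreme and orthogonal: √(0.0555² + 0.0327602²) ≈ 0.0644475 m.
That is 0.0644475 m = 6.4447 cm.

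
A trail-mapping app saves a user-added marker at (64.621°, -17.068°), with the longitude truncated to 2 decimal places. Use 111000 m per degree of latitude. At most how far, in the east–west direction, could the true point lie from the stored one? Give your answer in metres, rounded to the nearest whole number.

Truncating at 2 decimal places can drop up to a full unit in the last place, so the longitude may be off by as much as 0.01°.
Parallels shrink by cos φ, so at 64.621° a degree of longitude is 111000 × 0.4286 ≈ 47575 m.
So at most 0.01° × 47575 ≈ 475.75 m east–west.

476 metres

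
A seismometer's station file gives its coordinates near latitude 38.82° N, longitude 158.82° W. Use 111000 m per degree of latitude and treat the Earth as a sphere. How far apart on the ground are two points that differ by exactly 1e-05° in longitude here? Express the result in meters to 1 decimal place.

1e-05° of longitude at 38.82° is 1e-05 × 111000 × cos 38.82° ≈ 1e-05 × 86482.2 = 0.864822 m.

0.9 meters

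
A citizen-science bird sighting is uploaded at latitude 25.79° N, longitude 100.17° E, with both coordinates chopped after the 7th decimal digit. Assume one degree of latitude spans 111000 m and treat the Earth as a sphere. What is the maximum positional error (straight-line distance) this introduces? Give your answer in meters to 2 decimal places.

0.01 meters

Truncating at 7 decimal places can drop up to a full unit in the last place, so each coordinate may be off by as much as 1e-07°.
Latitude error → 1e-07 × 111000 = 0.0111 m along the meridian.
East–west component at 25.79°: 1e-07° × 111000 × cos 25.79° ≈ 1e-07 × 99943.8 ≈ 0.00999438 m.
Combining orthogonally: (0.0111² + 0.00999438²)^½ ≈ 0.0149365 m.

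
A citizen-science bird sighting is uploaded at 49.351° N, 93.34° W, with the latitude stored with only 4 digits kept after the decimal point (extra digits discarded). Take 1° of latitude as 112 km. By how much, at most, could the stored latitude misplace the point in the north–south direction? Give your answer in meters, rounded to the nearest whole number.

11 meters

Truncating at 4 decimal places can drop up to a full unit in the last place, so the latitude may be off by as much as 0.0001°.
Along the meridian that is 0.0001° × 112000 m/° = 11.2 m.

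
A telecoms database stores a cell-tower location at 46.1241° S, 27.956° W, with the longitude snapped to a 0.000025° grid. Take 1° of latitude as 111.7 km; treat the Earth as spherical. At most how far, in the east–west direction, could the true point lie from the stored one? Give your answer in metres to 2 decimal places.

0.97 metres

With a 0.000025° grid the true value lies within half a step, ±0.000025°/2 = ±1.25e-05°, of the stored one.
At latitude 46.1241° a degree of longitude spans 111700 m × cos 46.1241° = 111700 × 0.6931 ≈ 77419.1 m.
So at most 1.25e-05° × 77419.1 ≈ 0.967739 m east–west.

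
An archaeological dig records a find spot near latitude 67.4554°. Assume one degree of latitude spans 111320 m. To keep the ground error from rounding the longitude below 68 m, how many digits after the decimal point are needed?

At 67.4554° one degree of longitude covers 111320 × cos 67.4554° ≈ 111320 × 0.3834 ≈ 42680.4 m.
Rounding to N decimal places gives at most 0.5 × 10⁻ᴺ degrees of error, i.e. 0.5 × 10⁻ᴺ × 42680.4 m.
Setting 21340.2 × 10⁻ᴺ ≤ 68 gives 10ᴺ ≥ 313.8, i.e. N ≥ 2.50.
So 3 decimal places suffice (21.3 m); 2 would allow up to 213 m.

3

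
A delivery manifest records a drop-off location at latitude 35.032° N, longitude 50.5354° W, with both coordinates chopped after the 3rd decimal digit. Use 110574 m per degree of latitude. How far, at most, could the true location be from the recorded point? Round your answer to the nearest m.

143 m

Truncating at 3 decimal places can drop up to a full unit in the last place, so each coordinate may be off by as much as 0.001°.
North–south component: 0.001° × 110574 = 110.574 m.
East–west component at 35.032°: 0.001° × 110574 × cos 35.032° ≈ 0.001 × 90541.5 ≈ 90.5415 m.
Worst case both components are at the extreme and orthogonal: √(110.574² + 90.5415²) ≈ 142.914 m.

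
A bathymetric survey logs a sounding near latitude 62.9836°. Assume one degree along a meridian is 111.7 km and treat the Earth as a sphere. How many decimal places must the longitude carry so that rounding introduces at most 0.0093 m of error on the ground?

7 decimal places

At 62.9836° one degree of longitude covers 111700 × cos 62.9836° ≈ 111700 × 0.4542 ≈ 50739.2 m.
N decimal places → at most half a unit in the last place, 0.5 × 10⁻ᴺ° = 50739.2/2 × 10⁻ᴺ m.
Setting 25369.6 × 10⁻ᴺ ≤ 0.0093 gives 10ᴺ ≥ 2.728e+06, i.e. N ≥ 6.44.
At 6 places the error can reach 0.0254 m, but 7 places keeps it to 0.00254 m.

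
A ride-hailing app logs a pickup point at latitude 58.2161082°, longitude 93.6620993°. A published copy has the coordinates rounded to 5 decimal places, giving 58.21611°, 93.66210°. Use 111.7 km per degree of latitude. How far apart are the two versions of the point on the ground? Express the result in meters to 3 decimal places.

0.205 meters

The latitude changed by -0.0000018° and the longitude by -0.0000007°.
North–south shift: -0.0000018 × 111700 = -0.20106 m.
E–W at 58.2161°: -0.0000007° × 111700 × cos 58.2161° = -0.0000007 × 111700 × 0.5267 ≈ -0.041184 m.
Hypotenuse of the two orthogonal shifts: √(0.20106² + 0.041184²) = 0.205235 m.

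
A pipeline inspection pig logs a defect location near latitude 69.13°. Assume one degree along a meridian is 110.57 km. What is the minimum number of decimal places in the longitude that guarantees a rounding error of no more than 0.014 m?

At 69.13° one degree of longitude covers 110570 × cos 69.13° ≈ 110570 × 0.3562 ≈ 39390.4 m.
Rounding to N decimal places gives at most 0.5 × 10⁻ᴺ degrees of error, i.e. 0.5 × 10⁻ᴺ × 39390.4 m.
Setting 19695.2 × 10⁻ᴺ ≤ 0.014 gives 10ᴺ ≥ 1.407e+06, i.e. N ≥ 6.15.
So 7 decimal places suffice (0.00197 m); 6 would allow up to 0.0197 m.

7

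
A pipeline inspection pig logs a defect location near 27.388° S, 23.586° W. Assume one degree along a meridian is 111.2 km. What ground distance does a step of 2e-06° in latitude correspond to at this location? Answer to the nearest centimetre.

2e-06° × 111200 m/° = 0.2224 m.
That is 0.2224 m = 22.24 cm.

22 centimetres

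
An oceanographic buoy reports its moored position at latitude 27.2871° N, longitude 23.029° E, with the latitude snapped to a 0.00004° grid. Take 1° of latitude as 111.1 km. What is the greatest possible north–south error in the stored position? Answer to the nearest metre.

With a 0.00004° grid the true value lies within half a step, ±0.00004°/2 = ±2e-05°, of the stored one.
North–south distance: 2e-05° × 111100 m/° = 2.222 m.

2 metres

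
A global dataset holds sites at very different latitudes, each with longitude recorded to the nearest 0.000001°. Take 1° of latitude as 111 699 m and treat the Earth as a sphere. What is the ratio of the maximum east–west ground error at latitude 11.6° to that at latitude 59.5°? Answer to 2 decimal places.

Rounding to 6 decimal places leaves the longitude within ±5e-07° of the true value.
At 11.6°: 5e-07° × 111699 × cos 11.6° = 5e-07 × 111699 × 0.9796 ≈ 0.054709 m.
At 59.5°: 5e-07° × 111699 × cos 59.5° = 5e-07 × 111699 × 0.5075 ≈ 0.028346 m.
The ratio reduces to cos 11.6° / cos 59.5° = 0.9796/0.5075 ≈ 1.9301.

1.93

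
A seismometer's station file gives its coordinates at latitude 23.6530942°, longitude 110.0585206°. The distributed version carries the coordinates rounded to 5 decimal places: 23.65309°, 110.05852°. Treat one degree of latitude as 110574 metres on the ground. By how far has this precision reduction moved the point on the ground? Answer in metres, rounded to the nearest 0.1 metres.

Δlat = 23.6530942 − 23.65309 = +0.0000042°; Δlon = 110.0585206 − 110.05852 = +0.0000006°.
N–S: 0.0000042° × 110574 m/° = 0.464411 m.
E–W at 23.6531°: 0.0000006° × 110574 × cos 23.6531° = 0.0000006 × 110574 × 0.9160 ≈ 0.0607709 m.
Combined displacement = (0.464411² + 0.0607709²)^½ ≈ 0.46837 m.

0.5 metres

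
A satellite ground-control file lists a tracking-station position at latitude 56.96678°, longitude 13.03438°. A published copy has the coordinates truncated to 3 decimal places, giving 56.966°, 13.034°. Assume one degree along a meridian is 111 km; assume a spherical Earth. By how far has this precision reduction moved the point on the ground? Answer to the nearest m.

Δlat = 56.96678 − 56.966 = +0.00078°; Δlon = 13.03438 − 13.034 = +0.00038°.
North–south shift: 0.00078 × 111000 = 86.58 m.
E–W at 56.966°: 0.00038° × 111000 × cos 56.966° = 0.00038 × 111000 × 0.5451 ≈ 22.9939 m.
Combined displacement = (86.58² + 22.9939²)^½ ≈ 89.5813 m.

90 m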